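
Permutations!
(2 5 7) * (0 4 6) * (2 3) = [4, 1, 5, 2, 6, 7, 0, 3] = (0 4 6)(2 5 7 3)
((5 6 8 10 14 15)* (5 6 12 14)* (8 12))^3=(6 15 14 12)=[0, 1, 2, 3, 4, 5, 15, 7, 8, 9, 10, 11, 6, 13, 12, 14]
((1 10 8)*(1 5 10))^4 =(5 10 8) =[0, 1, 2, 3, 4, 10, 6, 7, 5, 9, 8]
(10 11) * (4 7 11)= [0, 1, 2, 3, 7, 5, 6, 11, 8, 9, 4, 10]= (4 7 11 10)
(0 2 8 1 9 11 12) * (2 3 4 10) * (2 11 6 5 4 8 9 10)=(0 3 8 1 10 11 12)(2 9 6 5 4)=[3, 10, 9, 8, 2, 4, 5, 7, 1, 6, 11, 12, 0]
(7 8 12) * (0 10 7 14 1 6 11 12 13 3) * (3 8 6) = (0 10 7 6 11 12 14 1 3)(8 13) = [10, 3, 2, 0, 4, 5, 11, 6, 13, 9, 7, 12, 14, 8, 1]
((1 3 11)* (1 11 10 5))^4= (11)= [0, 1, 2, 3, 4, 5, 6, 7, 8, 9, 10, 11]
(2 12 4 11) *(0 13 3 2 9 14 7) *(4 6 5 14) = [13, 1, 12, 2, 11, 14, 5, 0, 8, 4, 10, 9, 6, 3, 7] = (0 13 3 2 12 6 5 14 7)(4 11 9)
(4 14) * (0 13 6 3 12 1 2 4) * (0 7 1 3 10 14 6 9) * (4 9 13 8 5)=(0 8 5 4 6 10 14 7 1 2 9)(3 12)=[8, 2, 9, 12, 6, 4, 10, 1, 5, 0, 14, 11, 3, 13, 7]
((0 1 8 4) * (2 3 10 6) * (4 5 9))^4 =(10)(0 9 8)(1 4 5) =[9, 4, 2, 3, 5, 1, 6, 7, 0, 8, 10]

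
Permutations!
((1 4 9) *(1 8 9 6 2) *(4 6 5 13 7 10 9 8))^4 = [0, 6, 1, 3, 10, 9, 2, 5, 8, 7, 13, 11, 12, 4] = (1 6 2)(4 10 13)(5 9 7)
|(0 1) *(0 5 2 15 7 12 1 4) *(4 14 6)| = |(0 14 6 4)(1 5 2 15 7 12)| = 12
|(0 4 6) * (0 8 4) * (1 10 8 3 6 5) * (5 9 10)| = 4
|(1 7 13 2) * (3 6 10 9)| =|(1 7 13 2)(3 6 10 9)| =4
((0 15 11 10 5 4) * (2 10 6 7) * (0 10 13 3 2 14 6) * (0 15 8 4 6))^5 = (0 6 4 14 5 8 7 10)(2 3 13)(11 15) = [6, 1, 3, 13, 14, 8, 4, 10, 7, 9, 0, 15, 12, 2, 5, 11]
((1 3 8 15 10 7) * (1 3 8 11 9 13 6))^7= (1 9 7 8 13 3 15 6 11 10)= [0, 9, 2, 15, 4, 5, 11, 8, 13, 7, 1, 10, 12, 3, 14, 6]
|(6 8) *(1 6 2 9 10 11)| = |(1 6 8 2 9 10 11)| = 7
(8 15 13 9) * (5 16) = [0, 1, 2, 3, 4, 16, 6, 7, 15, 8, 10, 11, 12, 9, 14, 13, 5] = (5 16)(8 15 13 9)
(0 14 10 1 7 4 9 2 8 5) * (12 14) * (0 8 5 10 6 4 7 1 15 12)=(2 5 8 10 15 12 14 6 4 9)=[0, 1, 5, 3, 9, 8, 4, 7, 10, 2, 15, 11, 14, 13, 6, 12]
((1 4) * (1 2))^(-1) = [0, 2, 4, 3, 1] = (1 2 4)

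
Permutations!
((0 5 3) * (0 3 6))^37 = [5, 1, 2, 3, 4, 6, 0] = (0 5 6)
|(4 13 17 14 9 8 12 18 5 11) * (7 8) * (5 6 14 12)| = |(4 13 17 12 18 6 14 9 7 8 5 11)| = 12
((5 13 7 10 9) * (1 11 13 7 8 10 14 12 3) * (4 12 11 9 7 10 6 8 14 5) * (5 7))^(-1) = (1 3 12 4 9)(5 10)(6 8)(11 14 13) = [0, 3, 2, 12, 9, 10, 8, 7, 6, 1, 5, 14, 4, 11, 13]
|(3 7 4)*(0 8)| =6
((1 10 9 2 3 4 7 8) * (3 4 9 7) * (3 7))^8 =[0, 1, 2, 3, 4, 5, 6, 7, 8, 9, 10] =(10)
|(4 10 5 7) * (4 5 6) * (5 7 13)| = |(4 10 6)(5 13)| = 6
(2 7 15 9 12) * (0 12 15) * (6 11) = (0 12 2 7)(6 11)(9 15) = [12, 1, 7, 3, 4, 5, 11, 0, 8, 15, 10, 6, 2, 13, 14, 9]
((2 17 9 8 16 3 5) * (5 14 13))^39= (2 8 14)(3 5 9)(13 17 16)= [0, 1, 8, 5, 4, 9, 6, 7, 14, 3, 10, 11, 12, 17, 2, 15, 13, 16]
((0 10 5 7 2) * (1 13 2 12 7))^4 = (0 13 5)(1 10 2) = [13, 10, 1, 3, 4, 0, 6, 7, 8, 9, 2, 11, 12, 5]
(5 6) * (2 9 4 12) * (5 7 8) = (2 9 4 12)(5 6 7 8) = [0, 1, 9, 3, 12, 6, 7, 8, 5, 4, 10, 11, 2]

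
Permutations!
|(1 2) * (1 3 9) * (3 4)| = 5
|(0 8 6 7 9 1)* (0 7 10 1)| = 7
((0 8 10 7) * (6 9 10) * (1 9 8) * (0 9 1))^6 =(10) =[0, 1, 2, 3, 4, 5, 6, 7, 8, 9, 10]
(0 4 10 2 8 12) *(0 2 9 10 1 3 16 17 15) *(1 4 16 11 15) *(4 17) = [16, 3, 8, 11, 17, 5, 6, 7, 12, 10, 9, 15, 2, 13, 14, 0, 4, 1] = (0 16 4 17 1 3 11 15)(2 8 12)(9 10)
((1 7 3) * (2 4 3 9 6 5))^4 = (1 5)(2 7)(3 6)(4 9) = [0, 5, 7, 6, 9, 1, 3, 2, 8, 4]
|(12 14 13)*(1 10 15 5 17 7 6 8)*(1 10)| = 21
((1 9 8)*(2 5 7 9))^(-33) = (1 7)(2 9)(5 8) = [0, 7, 9, 3, 4, 8, 6, 1, 5, 2]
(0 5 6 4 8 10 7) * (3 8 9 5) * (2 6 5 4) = (0 3 8 10 7)(2 6)(4 9) = [3, 1, 6, 8, 9, 5, 2, 0, 10, 4, 7]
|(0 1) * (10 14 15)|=|(0 1)(10 14 15)|=6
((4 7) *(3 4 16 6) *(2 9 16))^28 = [0, 1, 2, 3, 4, 5, 6, 7, 8, 9, 10, 11, 12, 13, 14, 15, 16] = (16)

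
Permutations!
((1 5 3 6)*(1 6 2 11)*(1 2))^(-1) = (1 3 5)(2 11) = [0, 3, 11, 5, 4, 1, 6, 7, 8, 9, 10, 2]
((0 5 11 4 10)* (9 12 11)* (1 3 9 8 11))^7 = (0 5 8 11 4 10)(1 12 9 3) = [5, 12, 2, 1, 10, 8, 6, 7, 11, 3, 0, 4, 9]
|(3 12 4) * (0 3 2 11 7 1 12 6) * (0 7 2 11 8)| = 10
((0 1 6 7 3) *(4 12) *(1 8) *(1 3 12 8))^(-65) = (0 3 8 4 12 7 6 1) = [3, 0, 2, 8, 12, 5, 1, 6, 4, 9, 10, 11, 7]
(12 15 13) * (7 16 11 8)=[0, 1, 2, 3, 4, 5, 6, 16, 7, 9, 10, 8, 15, 12, 14, 13, 11]=(7 16 11 8)(12 15 13)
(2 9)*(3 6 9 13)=[0, 1, 13, 6, 4, 5, 9, 7, 8, 2, 10, 11, 12, 3]=(2 13 3 6 9)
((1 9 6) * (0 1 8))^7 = (0 9 8 1 6) = [9, 6, 2, 3, 4, 5, 0, 7, 1, 8]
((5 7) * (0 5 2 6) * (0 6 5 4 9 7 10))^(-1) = (0 10 5 2 7 9 4) = [10, 1, 7, 3, 0, 2, 6, 9, 8, 4, 5]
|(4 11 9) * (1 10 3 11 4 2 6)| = 7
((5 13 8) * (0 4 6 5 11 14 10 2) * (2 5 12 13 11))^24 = (14)(0 12 2 6 8 4 13) = [12, 1, 6, 3, 13, 5, 8, 7, 4, 9, 10, 11, 2, 0, 14]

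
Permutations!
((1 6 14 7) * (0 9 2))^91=(0 9 2)(1 7 14 6)=[9, 7, 0, 3, 4, 5, 1, 14, 8, 2, 10, 11, 12, 13, 6]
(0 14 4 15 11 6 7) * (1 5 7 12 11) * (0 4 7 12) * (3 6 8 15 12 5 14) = [3, 14, 2, 6, 12, 5, 0, 4, 15, 9, 10, 8, 11, 13, 7, 1] = (0 3 6)(1 14 7 4 12 11 8 15)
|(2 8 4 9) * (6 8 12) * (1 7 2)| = 8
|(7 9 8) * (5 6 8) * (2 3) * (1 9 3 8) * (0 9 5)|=|(0 9)(1 5 6)(2 8 7 3)|=12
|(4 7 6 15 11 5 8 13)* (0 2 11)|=10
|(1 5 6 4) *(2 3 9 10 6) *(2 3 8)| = |(1 5 3 9 10 6 4)(2 8)| = 14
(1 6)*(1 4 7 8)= (1 6 4 7 8)= [0, 6, 2, 3, 7, 5, 4, 8, 1]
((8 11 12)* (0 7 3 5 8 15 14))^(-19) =(0 14 15 12 11 8 5 3 7) =[14, 1, 2, 7, 4, 3, 6, 0, 5, 9, 10, 8, 11, 13, 15, 12]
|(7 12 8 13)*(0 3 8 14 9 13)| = 15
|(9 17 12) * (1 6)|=6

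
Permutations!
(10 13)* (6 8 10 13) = (13)(6 8 10) = [0, 1, 2, 3, 4, 5, 8, 7, 10, 9, 6, 11, 12, 13]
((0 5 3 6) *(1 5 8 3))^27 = [6, 5, 2, 8, 4, 1, 3, 7, 0] = (0 6 3 8)(1 5)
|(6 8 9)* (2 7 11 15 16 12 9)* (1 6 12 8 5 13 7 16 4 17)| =18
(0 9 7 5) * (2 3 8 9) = (0 2 3 8 9 7 5) = [2, 1, 3, 8, 4, 0, 6, 5, 9, 7]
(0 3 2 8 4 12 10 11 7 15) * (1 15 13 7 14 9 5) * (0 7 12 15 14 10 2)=[3, 14, 8, 0, 15, 1, 6, 13, 4, 5, 11, 10, 2, 12, 9, 7]=(0 3)(1 14 9 5)(2 8 4 15 7 13 12)(10 11)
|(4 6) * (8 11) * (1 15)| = |(1 15)(4 6)(8 11)| = 2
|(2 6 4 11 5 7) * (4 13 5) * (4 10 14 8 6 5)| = 21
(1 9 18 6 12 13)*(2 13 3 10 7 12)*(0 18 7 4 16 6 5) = (0 18 5)(1 9 7 12 3 10 4 16 6 2 13) = [18, 9, 13, 10, 16, 0, 2, 12, 8, 7, 4, 11, 3, 1, 14, 15, 6, 17, 5]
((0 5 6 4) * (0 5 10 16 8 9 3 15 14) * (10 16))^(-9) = (0 15 9 16 14 3 8) = [15, 1, 2, 8, 4, 5, 6, 7, 0, 16, 10, 11, 12, 13, 3, 9, 14]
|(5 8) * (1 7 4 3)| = 4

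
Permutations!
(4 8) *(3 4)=(3 4 8)=[0, 1, 2, 4, 8, 5, 6, 7, 3]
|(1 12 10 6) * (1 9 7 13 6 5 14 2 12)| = 20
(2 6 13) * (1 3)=[0, 3, 6, 1, 4, 5, 13, 7, 8, 9, 10, 11, 12, 2]=(1 3)(2 6 13)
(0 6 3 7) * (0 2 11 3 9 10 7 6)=[0, 1, 11, 6, 4, 5, 9, 2, 8, 10, 7, 3]=(2 11 3 6 9 10 7)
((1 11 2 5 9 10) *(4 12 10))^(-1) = (1 10 12 4 9 5 2 11) = [0, 10, 11, 3, 9, 2, 6, 7, 8, 5, 12, 1, 4]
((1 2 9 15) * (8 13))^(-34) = (1 9)(2 15) = [0, 9, 15, 3, 4, 5, 6, 7, 8, 1, 10, 11, 12, 13, 14, 2]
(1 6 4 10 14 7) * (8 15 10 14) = (1 6 4 14 7)(8 15 10) = [0, 6, 2, 3, 14, 5, 4, 1, 15, 9, 8, 11, 12, 13, 7, 10]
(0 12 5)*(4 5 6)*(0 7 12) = (4 5 7 12 6) = [0, 1, 2, 3, 5, 7, 4, 12, 8, 9, 10, 11, 6]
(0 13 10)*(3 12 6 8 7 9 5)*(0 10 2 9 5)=[13, 1, 9, 12, 4, 3, 8, 5, 7, 0, 10, 11, 6, 2]=(0 13 2 9)(3 12 6 8 7 5)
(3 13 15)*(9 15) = (3 13 9 15) = [0, 1, 2, 13, 4, 5, 6, 7, 8, 15, 10, 11, 12, 9, 14, 3]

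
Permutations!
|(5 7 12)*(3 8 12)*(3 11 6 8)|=|(5 7 11 6 8 12)|=6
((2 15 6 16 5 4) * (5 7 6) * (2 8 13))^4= (2 8 5)(4 15 13)(6 16 7)= [0, 1, 8, 3, 15, 2, 16, 6, 5, 9, 10, 11, 12, 4, 14, 13, 7]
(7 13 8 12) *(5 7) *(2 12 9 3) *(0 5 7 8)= [5, 1, 12, 2, 4, 8, 6, 13, 9, 3, 10, 11, 7, 0]= (0 5 8 9 3 2 12 7 13)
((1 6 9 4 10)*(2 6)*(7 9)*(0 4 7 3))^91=(10)(7 9)=[0, 1, 2, 3, 4, 5, 6, 9, 8, 7, 10]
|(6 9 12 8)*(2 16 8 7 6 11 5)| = |(2 16 8 11 5)(6 9 12 7)| = 20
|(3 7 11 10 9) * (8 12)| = |(3 7 11 10 9)(8 12)| = 10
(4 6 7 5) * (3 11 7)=(3 11 7 5 4 6)=[0, 1, 2, 11, 6, 4, 3, 5, 8, 9, 10, 7]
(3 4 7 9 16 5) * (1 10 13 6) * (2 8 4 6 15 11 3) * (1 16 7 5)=(1 10 13 15 11 3 6 16)(2 8 4 5)(7 9)=[0, 10, 8, 6, 5, 2, 16, 9, 4, 7, 13, 3, 12, 15, 14, 11, 1]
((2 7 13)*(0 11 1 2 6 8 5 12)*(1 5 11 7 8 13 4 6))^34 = (0 7 4 6 13 1 2 8 11 5 12) = [7, 2, 8, 3, 6, 12, 13, 4, 11, 9, 10, 5, 0, 1]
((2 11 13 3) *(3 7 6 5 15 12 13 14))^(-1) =(2 3 14 11)(5 6 7 13 12 15) =[0, 1, 3, 14, 4, 6, 7, 13, 8, 9, 10, 2, 15, 12, 11, 5]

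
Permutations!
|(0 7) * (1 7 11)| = |(0 11 1 7)| = 4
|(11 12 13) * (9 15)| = |(9 15)(11 12 13)| = 6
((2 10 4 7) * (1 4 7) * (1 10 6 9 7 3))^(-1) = [0, 3, 7, 10, 1, 5, 2, 9, 8, 6, 4] = (1 3 10 4)(2 7 9 6)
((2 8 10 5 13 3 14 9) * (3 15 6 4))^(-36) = (2 3 15 10 9 4 13 8 14 6 5) = [0, 1, 3, 15, 13, 2, 5, 7, 14, 4, 9, 11, 12, 8, 6, 10]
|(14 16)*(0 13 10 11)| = |(0 13 10 11)(14 16)| = 4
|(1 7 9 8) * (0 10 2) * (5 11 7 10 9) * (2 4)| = 21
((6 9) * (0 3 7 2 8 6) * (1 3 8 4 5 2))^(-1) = (0 9 6 8)(1 7 3)(2 5 4) = [9, 7, 5, 1, 2, 4, 8, 3, 0, 6]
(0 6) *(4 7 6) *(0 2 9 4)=(2 9 4 7 6)=[0, 1, 9, 3, 7, 5, 2, 6, 8, 4]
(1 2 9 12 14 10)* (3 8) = (1 2 9 12 14 10)(3 8) = [0, 2, 9, 8, 4, 5, 6, 7, 3, 12, 1, 11, 14, 13, 10]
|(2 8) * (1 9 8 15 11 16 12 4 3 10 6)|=12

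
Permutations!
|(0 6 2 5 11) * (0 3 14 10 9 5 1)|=12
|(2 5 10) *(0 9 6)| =|(0 9 6)(2 5 10)| =3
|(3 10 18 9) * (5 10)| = |(3 5 10 18 9)| = 5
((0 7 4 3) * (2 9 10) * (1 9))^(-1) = [3, 2, 10, 4, 7, 5, 6, 0, 8, 1, 9] = (0 3 4 7)(1 2 10 9)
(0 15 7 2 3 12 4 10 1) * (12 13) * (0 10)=(0 15 7 2 3 13 12 4)(1 10)=[15, 10, 3, 13, 0, 5, 6, 2, 8, 9, 1, 11, 4, 12, 14, 7]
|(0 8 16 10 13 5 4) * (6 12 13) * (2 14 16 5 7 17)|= |(0 8 5 4)(2 14 16 10 6 12 13 7 17)|= 36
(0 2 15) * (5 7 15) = (0 2 5 7 15) = [2, 1, 5, 3, 4, 7, 6, 15, 8, 9, 10, 11, 12, 13, 14, 0]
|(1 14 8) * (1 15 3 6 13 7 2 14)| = |(2 14 8 15 3 6 13 7)| = 8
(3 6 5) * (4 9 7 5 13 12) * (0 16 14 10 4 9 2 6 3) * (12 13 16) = (0 12 9 7 5)(2 6 16 14 10 4) = [12, 1, 6, 3, 2, 0, 16, 5, 8, 7, 4, 11, 9, 13, 10, 15, 14]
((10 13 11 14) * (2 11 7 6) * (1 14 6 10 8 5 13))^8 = [0, 14, 6, 3, 4, 13, 11, 10, 5, 9, 1, 2, 12, 7, 8] = (1 14 8 5 13 7 10)(2 6 11)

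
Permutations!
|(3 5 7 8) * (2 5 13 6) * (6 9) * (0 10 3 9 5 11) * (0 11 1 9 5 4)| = |(0 10 3 13 4)(1 9 6 2)(5 7 8)| = 60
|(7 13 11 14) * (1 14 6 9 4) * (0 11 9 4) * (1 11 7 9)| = |(0 7 13 1 14 9)(4 11 6)| = 6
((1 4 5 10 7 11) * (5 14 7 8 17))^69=(1 11 7 14 4)(5 10 8 17)=[0, 11, 2, 3, 1, 10, 6, 14, 17, 9, 8, 7, 12, 13, 4, 15, 16, 5]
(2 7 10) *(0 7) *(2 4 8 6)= (0 7 10 4 8 6 2)= [7, 1, 0, 3, 8, 5, 2, 10, 6, 9, 4]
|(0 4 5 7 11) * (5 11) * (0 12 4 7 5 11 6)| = |(0 7 11 12 4 6)| = 6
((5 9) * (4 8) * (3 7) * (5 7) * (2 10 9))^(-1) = (2 5 3 7 9 10)(4 8) = [0, 1, 5, 7, 8, 3, 6, 9, 4, 10, 2]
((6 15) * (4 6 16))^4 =[0, 1, 2, 3, 4, 5, 6, 7, 8, 9, 10, 11, 12, 13, 14, 15, 16] =(16)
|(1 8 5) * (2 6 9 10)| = 12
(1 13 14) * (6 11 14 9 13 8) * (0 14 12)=(0 14 1 8 6 11 12)(9 13)=[14, 8, 2, 3, 4, 5, 11, 7, 6, 13, 10, 12, 0, 9, 1]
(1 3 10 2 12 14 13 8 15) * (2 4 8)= (1 3 10 4 8 15)(2 12 14 13)= [0, 3, 12, 10, 8, 5, 6, 7, 15, 9, 4, 11, 14, 2, 13, 1]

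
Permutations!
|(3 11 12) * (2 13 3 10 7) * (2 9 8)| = 9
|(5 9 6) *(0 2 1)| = |(0 2 1)(5 9 6)| = 3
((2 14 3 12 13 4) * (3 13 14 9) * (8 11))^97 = (2 4 13 14 12 3 9)(8 11) = [0, 1, 4, 9, 13, 5, 6, 7, 11, 2, 10, 8, 3, 14, 12]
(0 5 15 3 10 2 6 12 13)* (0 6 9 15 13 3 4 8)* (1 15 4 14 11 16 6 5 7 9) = (0 7 9 4 8)(1 15 14 11 16 6 12 3 10 2)(5 13) = [7, 15, 1, 10, 8, 13, 12, 9, 0, 4, 2, 16, 3, 5, 11, 14, 6]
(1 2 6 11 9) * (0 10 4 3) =[10, 2, 6, 0, 3, 5, 11, 7, 8, 1, 4, 9] =(0 10 4 3)(1 2 6 11 9)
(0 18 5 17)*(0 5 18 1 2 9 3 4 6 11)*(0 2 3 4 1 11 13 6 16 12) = [11, 3, 9, 1, 16, 17, 13, 7, 8, 4, 10, 2, 0, 6, 14, 15, 12, 5, 18] = (18)(0 11 2 9 4 16 12)(1 3)(5 17)(6 13)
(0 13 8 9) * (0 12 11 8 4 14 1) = (0 13 4 14 1)(8 9 12 11) = [13, 0, 2, 3, 14, 5, 6, 7, 9, 12, 10, 8, 11, 4, 1]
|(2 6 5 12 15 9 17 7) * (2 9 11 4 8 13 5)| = |(2 6)(4 8 13 5 12 15 11)(7 9 17)| = 42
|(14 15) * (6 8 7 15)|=5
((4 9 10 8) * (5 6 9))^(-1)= [0, 1, 2, 3, 8, 4, 5, 7, 10, 6, 9]= (4 8 10 9 6 5)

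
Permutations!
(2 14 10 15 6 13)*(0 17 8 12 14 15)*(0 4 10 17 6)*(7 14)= [6, 1, 15, 3, 10, 5, 13, 14, 12, 9, 4, 11, 7, 2, 17, 0, 16, 8]= (0 6 13 2 15)(4 10)(7 14 17 8 12)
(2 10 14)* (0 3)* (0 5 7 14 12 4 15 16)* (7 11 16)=[3, 1, 10, 5, 15, 11, 6, 14, 8, 9, 12, 16, 4, 13, 2, 7, 0]=(0 3 5 11 16)(2 10 12 4 15 7 14)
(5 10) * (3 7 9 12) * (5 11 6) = (3 7 9 12)(5 10 11 6) = [0, 1, 2, 7, 4, 10, 5, 9, 8, 12, 11, 6, 3]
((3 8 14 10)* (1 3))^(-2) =[0, 14, 2, 10, 4, 5, 6, 7, 1, 9, 8, 11, 12, 13, 3] =(1 14 3 10 8)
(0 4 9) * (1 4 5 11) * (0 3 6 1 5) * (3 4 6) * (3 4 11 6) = (1 3 4 9 11 5 6) = [0, 3, 2, 4, 9, 6, 1, 7, 8, 11, 10, 5]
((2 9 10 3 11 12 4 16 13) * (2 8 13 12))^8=[0, 1, 3, 9, 12, 5, 6, 7, 8, 11, 2, 10, 16, 13, 14, 15, 4]=(2 3 9 11 10)(4 12 16)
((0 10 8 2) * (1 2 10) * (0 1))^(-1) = (1 2)(8 10) = [0, 2, 1, 3, 4, 5, 6, 7, 10, 9, 8]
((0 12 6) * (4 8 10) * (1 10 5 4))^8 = (0 6 12)(4 5 8) = [6, 1, 2, 3, 5, 8, 12, 7, 4, 9, 10, 11, 0]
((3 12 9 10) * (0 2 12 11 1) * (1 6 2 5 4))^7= (12)(0 1 4 5)= [1, 4, 2, 3, 5, 0, 6, 7, 8, 9, 10, 11, 12]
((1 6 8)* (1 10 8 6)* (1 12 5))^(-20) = (1 12 5) = [0, 12, 2, 3, 4, 1, 6, 7, 8, 9, 10, 11, 5]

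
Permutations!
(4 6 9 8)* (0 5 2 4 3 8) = (0 5 2 4 6 9)(3 8) = [5, 1, 4, 8, 6, 2, 9, 7, 3, 0]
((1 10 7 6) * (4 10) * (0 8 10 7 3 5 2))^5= (0 2 5 3 10 8)(1 4 7 6)= [2, 4, 5, 10, 7, 3, 1, 6, 0, 9, 8]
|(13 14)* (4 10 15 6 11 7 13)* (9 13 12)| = |(4 10 15 6 11 7 12 9 13 14)| = 10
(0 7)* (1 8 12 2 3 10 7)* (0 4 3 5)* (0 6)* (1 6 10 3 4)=(0 6)(1 8 12 2 5 10 7)=[6, 8, 5, 3, 4, 10, 0, 1, 12, 9, 7, 11, 2]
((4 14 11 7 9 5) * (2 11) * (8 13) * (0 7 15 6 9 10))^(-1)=[10, 1, 14, 3, 5, 9, 15, 0, 13, 6, 7, 2, 12, 8, 4, 11]=(0 10 7)(2 14 4 5 9 6 15 11)(8 13)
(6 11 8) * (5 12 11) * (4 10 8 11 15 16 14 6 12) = (4 10 8 12 15 16 14 6 5) = [0, 1, 2, 3, 10, 4, 5, 7, 12, 9, 8, 11, 15, 13, 6, 16, 14]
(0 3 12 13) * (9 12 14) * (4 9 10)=[3, 1, 2, 14, 9, 5, 6, 7, 8, 12, 4, 11, 13, 0, 10]=(0 3 14 10 4 9 12 13)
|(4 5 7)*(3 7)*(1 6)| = 4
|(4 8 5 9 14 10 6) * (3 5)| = 8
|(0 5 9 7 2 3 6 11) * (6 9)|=4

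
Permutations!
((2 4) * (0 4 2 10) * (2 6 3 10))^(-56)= (0 3 2)(4 10 6)= [3, 1, 0, 2, 10, 5, 4, 7, 8, 9, 6]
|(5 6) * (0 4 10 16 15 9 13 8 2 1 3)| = |(0 4 10 16 15 9 13 8 2 1 3)(5 6)| = 22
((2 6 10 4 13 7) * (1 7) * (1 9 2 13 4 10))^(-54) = (13) = [0, 1, 2, 3, 4, 5, 6, 7, 8, 9, 10, 11, 12, 13]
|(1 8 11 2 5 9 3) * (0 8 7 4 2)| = |(0 8 11)(1 7 4 2 5 9 3)| = 21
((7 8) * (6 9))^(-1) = (6 9)(7 8) = [0, 1, 2, 3, 4, 5, 9, 8, 7, 6]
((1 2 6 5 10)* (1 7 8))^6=(1 8 7 10 5 6 2)=[0, 8, 1, 3, 4, 6, 2, 10, 7, 9, 5]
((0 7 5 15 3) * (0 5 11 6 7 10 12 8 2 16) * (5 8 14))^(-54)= (0 3 12 2 5)(8 14 16 15 10)= [3, 1, 5, 12, 4, 0, 6, 7, 14, 9, 8, 11, 2, 13, 16, 10, 15]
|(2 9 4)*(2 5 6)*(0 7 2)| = |(0 7 2 9 4 5 6)| = 7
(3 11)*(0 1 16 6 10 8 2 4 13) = [1, 16, 4, 11, 13, 5, 10, 7, 2, 9, 8, 3, 12, 0, 14, 15, 6] = (0 1 16 6 10 8 2 4 13)(3 11)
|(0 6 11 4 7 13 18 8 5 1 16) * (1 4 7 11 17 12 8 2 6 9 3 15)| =|(0 9 3 15 1 16)(2 6 17 12 8 5 4 11 7 13 18)| =66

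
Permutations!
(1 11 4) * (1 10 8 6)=(1 11 4 10 8 6)=[0, 11, 2, 3, 10, 5, 1, 7, 6, 9, 8, 4]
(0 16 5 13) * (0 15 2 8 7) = (0 16 5 13 15 2 8 7) = [16, 1, 8, 3, 4, 13, 6, 0, 7, 9, 10, 11, 12, 15, 14, 2, 5]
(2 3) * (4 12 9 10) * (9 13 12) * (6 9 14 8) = [0, 1, 3, 2, 14, 5, 9, 7, 6, 10, 4, 11, 13, 12, 8] = (2 3)(4 14 8 6 9 10)(12 13)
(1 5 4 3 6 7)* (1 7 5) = (7)(3 6 5 4) = [0, 1, 2, 6, 3, 4, 5, 7]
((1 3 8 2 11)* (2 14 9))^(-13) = (1 3 8 14 9 2 11) = [0, 3, 11, 8, 4, 5, 6, 7, 14, 2, 10, 1, 12, 13, 9]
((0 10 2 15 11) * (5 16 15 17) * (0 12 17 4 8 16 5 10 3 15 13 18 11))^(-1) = (0 15 3)(2 10 17 12 11 18 13 16 8 4) = [15, 1, 10, 0, 2, 5, 6, 7, 4, 9, 17, 18, 11, 16, 14, 3, 8, 12, 13]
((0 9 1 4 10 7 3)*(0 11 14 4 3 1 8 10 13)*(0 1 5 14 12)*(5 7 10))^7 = (0 1 5 12 13 8 11 4 9 3 14) = [1, 5, 2, 14, 9, 12, 6, 7, 11, 3, 10, 4, 13, 8, 0]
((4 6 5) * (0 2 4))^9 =(0 5 6 4 2) =[5, 1, 0, 3, 2, 6, 4]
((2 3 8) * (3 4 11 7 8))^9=(2 8 7 11 4)=[0, 1, 8, 3, 2, 5, 6, 11, 7, 9, 10, 4]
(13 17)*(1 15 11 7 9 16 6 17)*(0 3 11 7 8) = (0 3 11 8)(1 15 7 9 16 6 17 13) = [3, 15, 2, 11, 4, 5, 17, 9, 0, 16, 10, 8, 12, 1, 14, 7, 6, 13]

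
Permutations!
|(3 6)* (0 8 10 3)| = |(0 8 10 3 6)| = 5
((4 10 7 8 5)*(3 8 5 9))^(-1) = (3 9 8)(4 5 7 10) = [0, 1, 2, 9, 5, 7, 6, 10, 3, 8, 4]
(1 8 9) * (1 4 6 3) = (1 8 9 4 6 3) = [0, 8, 2, 1, 6, 5, 3, 7, 9, 4]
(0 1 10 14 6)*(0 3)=[1, 10, 2, 0, 4, 5, 3, 7, 8, 9, 14, 11, 12, 13, 6]=(0 1 10 14 6 3)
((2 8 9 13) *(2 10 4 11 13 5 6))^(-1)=(2 6 5 9 8)(4 10 13 11)=[0, 1, 6, 3, 10, 9, 5, 7, 2, 8, 13, 4, 12, 11]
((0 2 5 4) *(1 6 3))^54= (6)(0 5)(2 4)= [5, 1, 4, 3, 2, 0, 6]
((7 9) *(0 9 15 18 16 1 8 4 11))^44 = (0 18 4 7 1)(8 9 16 11 15) = [18, 0, 2, 3, 7, 5, 6, 1, 9, 16, 10, 15, 12, 13, 14, 8, 11, 17, 4]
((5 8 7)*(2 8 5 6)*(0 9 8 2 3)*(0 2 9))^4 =(2 6 8)(3 7 9) =[0, 1, 6, 7, 4, 5, 8, 9, 2, 3]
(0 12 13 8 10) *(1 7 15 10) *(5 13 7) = (0 12 7 15 10)(1 5 13 8) = [12, 5, 2, 3, 4, 13, 6, 15, 1, 9, 0, 11, 7, 8, 14, 10]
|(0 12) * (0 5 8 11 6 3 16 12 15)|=14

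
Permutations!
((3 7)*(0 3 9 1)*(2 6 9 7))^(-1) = [1, 9, 3, 0, 4, 5, 2, 7, 8, 6] = (0 1 9 6 2 3)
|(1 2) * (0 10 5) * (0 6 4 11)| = 6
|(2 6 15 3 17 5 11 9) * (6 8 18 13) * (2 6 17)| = 11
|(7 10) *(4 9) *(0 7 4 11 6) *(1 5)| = 14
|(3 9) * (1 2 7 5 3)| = 6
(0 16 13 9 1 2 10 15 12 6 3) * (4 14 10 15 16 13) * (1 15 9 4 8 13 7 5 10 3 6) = (0 7 5 10 16 8 13 4 14 3)(1 2 9 15 12) = [7, 2, 9, 0, 14, 10, 6, 5, 13, 15, 16, 11, 1, 4, 3, 12, 8]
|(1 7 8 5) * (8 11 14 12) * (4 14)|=|(1 7 11 4 14 12 8 5)|=8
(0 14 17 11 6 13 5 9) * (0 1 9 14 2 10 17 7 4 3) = [2, 9, 10, 0, 3, 14, 13, 4, 8, 1, 17, 6, 12, 5, 7, 15, 16, 11] = (0 2 10 17 11 6 13 5 14 7 4 3)(1 9)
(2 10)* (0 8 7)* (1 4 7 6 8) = [1, 4, 10, 3, 7, 5, 8, 0, 6, 9, 2] = (0 1 4 7)(2 10)(6 8)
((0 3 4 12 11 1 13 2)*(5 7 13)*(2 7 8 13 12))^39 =(0 2 4 3)(1 7 5 12 8 11 13) =[2, 7, 4, 0, 3, 12, 6, 5, 11, 9, 10, 13, 8, 1]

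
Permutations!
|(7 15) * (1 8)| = |(1 8)(7 15)| = 2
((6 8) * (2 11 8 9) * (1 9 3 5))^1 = (1 9 2 11 8 6 3 5) = [0, 9, 11, 5, 4, 1, 3, 7, 6, 2, 10, 8]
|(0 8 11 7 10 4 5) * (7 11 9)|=|(11)(0 8 9 7 10 4 5)|=7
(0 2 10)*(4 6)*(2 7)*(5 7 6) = (0 6 4 5 7 2 10) = [6, 1, 10, 3, 5, 7, 4, 2, 8, 9, 0]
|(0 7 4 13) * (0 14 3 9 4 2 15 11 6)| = 30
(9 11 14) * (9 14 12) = (14)(9 11 12) = [0, 1, 2, 3, 4, 5, 6, 7, 8, 11, 10, 12, 9, 13, 14]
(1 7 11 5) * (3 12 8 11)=(1 7 3 12 8 11 5)=[0, 7, 2, 12, 4, 1, 6, 3, 11, 9, 10, 5, 8]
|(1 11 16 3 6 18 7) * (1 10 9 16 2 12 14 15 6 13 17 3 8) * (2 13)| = 16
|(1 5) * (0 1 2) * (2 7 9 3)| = 7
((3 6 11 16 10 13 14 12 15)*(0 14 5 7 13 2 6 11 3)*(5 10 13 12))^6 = (2 10 13 16 11 3 6) = [0, 1, 10, 6, 4, 5, 2, 7, 8, 9, 13, 3, 12, 16, 14, 15, 11]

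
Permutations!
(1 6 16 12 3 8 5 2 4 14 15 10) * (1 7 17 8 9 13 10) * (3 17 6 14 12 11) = (1 14 15)(2 4 12 17 8 5)(3 9 13 10 7 6 16 11) = [0, 14, 4, 9, 12, 2, 16, 6, 5, 13, 7, 3, 17, 10, 15, 1, 11, 8]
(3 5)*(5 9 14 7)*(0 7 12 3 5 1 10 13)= (0 7 1 10 13)(3 9 14 12)= [7, 10, 2, 9, 4, 5, 6, 1, 8, 14, 13, 11, 3, 0, 12]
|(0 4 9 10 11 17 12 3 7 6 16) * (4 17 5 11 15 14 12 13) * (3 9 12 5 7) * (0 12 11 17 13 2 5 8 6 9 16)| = 66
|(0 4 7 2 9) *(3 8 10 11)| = |(0 4 7 2 9)(3 8 10 11)| = 20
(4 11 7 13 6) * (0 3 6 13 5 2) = (13)(0 3 6 4 11 7 5 2) = [3, 1, 0, 6, 11, 2, 4, 5, 8, 9, 10, 7, 12, 13]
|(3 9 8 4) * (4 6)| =5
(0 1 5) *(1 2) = (0 2 1 5) = [2, 5, 1, 3, 4, 0]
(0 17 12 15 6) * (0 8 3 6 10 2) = [17, 1, 0, 6, 4, 5, 8, 7, 3, 9, 2, 11, 15, 13, 14, 10, 16, 12] = (0 17 12 15 10 2)(3 6 8)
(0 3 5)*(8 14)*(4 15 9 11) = (0 3 5)(4 15 9 11)(8 14) = [3, 1, 2, 5, 15, 0, 6, 7, 14, 11, 10, 4, 12, 13, 8, 9]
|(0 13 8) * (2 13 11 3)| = |(0 11 3 2 13 8)| = 6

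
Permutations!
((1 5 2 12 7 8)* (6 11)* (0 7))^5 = [2, 7, 1, 3, 4, 8, 11, 12, 0, 9, 10, 6, 5] = (0 2 1 7 12 5 8)(6 11)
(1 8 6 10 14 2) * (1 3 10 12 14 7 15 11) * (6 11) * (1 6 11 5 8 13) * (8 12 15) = (1 13)(2 3 10 7 8 5 12 14)(6 15 11) = [0, 13, 3, 10, 4, 12, 15, 8, 5, 9, 7, 6, 14, 1, 2, 11]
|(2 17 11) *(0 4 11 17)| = 4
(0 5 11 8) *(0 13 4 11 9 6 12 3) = (0 5 9 6 12 3)(4 11 8 13) = [5, 1, 2, 0, 11, 9, 12, 7, 13, 6, 10, 8, 3, 4]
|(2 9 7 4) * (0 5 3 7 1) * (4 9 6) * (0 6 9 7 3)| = |(0 5)(1 6 4 2 9)| = 10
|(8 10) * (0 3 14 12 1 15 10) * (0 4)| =9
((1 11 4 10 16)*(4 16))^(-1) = [0, 16, 2, 3, 10, 5, 6, 7, 8, 9, 4, 1, 12, 13, 14, 15, 11] = (1 16 11)(4 10)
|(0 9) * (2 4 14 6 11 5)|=|(0 9)(2 4 14 6 11 5)|=6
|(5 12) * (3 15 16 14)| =|(3 15 16 14)(5 12)| =4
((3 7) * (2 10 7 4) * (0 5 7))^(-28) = (10) = [0, 1, 2, 3, 4, 5, 6, 7, 8, 9, 10]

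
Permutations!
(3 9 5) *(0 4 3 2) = (0 4 3 9 5 2) = [4, 1, 0, 9, 3, 2, 6, 7, 8, 5]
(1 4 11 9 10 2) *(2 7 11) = (1 4 2)(7 11 9 10) = [0, 4, 1, 3, 2, 5, 6, 11, 8, 10, 7, 9]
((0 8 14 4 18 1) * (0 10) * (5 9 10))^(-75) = [5, 14, 2, 3, 0, 4, 6, 7, 9, 18, 1, 11, 12, 13, 10, 15, 16, 17, 8] = (0 5 4)(1 14 10)(8 9 18)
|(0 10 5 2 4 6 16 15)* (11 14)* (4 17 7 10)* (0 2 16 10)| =10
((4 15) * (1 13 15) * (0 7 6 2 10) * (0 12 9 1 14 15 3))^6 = (15)(0 9 6 13 10)(1 2 3 12 7) = [9, 2, 3, 12, 4, 5, 13, 1, 8, 6, 0, 11, 7, 10, 14, 15]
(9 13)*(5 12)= [0, 1, 2, 3, 4, 12, 6, 7, 8, 13, 10, 11, 5, 9]= (5 12)(9 13)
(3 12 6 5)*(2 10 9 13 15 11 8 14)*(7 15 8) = [0, 1, 10, 12, 4, 3, 5, 15, 14, 13, 9, 7, 6, 8, 2, 11] = (2 10 9 13 8 14)(3 12 6 5)(7 15 11)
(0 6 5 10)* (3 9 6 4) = [4, 1, 2, 9, 3, 10, 5, 7, 8, 6, 0] = (0 4 3 9 6 5 10)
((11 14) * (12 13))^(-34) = (14) = [0, 1, 2, 3, 4, 5, 6, 7, 8, 9, 10, 11, 12, 13, 14]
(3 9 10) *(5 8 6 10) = (3 9 5 8 6 10) = [0, 1, 2, 9, 4, 8, 10, 7, 6, 5, 3]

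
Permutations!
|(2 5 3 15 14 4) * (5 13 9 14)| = 15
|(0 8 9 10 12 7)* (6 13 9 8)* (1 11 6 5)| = |(0 5 1 11 6 13 9 10 12 7)| = 10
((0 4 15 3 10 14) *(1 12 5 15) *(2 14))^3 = [12, 15, 4, 14, 5, 10, 6, 7, 8, 9, 0, 11, 3, 13, 1, 2] = (0 12 3 14 1 15 2 4 5 10)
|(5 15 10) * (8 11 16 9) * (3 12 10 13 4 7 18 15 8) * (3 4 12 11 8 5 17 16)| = |(3 11)(4 7 18 15 13 12 10 17 16 9)| = 10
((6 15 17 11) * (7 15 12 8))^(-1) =(6 11 17 15 7 8 12) =[0, 1, 2, 3, 4, 5, 11, 8, 12, 9, 10, 17, 6, 13, 14, 7, 16, 15]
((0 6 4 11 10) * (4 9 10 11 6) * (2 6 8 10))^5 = (11)(0 4 8 10)(2 9 6) = [4, 1, 9, 3, 8, 5, 2, 7, 10, 6, 0, 11]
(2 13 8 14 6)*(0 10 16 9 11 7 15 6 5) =(0 10 16 9 11 7 15 6 2 13 8 14 5) =[10, 1, 13, 3, 4, 0, 2, 15, 14, 11, 16, 7, 12, 8, 5, 6, 9]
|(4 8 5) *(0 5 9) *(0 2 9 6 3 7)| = |(0 5 4 8 6 3 7)(2 9)| = 14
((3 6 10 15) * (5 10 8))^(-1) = [0, 1, 2, 15, 4, 8, 3, 7, 6, 9, 5, 11, 12, 13, 14, 10] = (3 15 10 5 8 6)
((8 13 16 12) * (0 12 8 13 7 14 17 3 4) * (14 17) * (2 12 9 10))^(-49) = (0 4 3 17 7 8 16 13 12 2 10 9) = [4, 1, 10, 17, 3, 5, 6, 8, 16, 0, 9, 11, 2, 12, 14, 15, 13, 7]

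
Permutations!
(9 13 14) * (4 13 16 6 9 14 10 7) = (4 13 10 7)(6 9 16) = [0, 1, 2, 3, 13, 5, 9, 4, 8, 16, 7, 11, 12, 10, 14, 15, 6]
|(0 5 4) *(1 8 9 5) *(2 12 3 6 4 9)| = |(0 1 8 2 12 3 6 4)(5 9)| = 8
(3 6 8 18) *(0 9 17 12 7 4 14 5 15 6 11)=(0 9 17 12 7 4 14 5 15 6 8 18 3 11)=[9, 1, 2, 11, 14, 15, 8, 4, 18, 17, 10, 0, 7, 13, 5, 6, 16, 12, 3]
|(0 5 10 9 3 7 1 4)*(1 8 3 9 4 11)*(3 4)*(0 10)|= |(0 5)(1 11)(3 7 8 4 10)|= 10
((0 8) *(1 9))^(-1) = [8, 9, 2, 3, 4, 5, 6, 7, 0, 1] = (0 8)(1 9)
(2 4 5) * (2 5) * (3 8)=[0, 1, 4, 8, 2, 5, 6, 7, 3]=(2 4)(3 8)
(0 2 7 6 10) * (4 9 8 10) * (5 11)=(0 2 7 6 4 9 8 10)(5 11)=[2, 1, 7, 3, 9, 11, 4, 6, 10, 8, 0, 5]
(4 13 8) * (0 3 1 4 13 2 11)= (0 3 1 4 2 11)(8 13)= [3, 4, 11, 1, 2, 5, 6, 7, 13, 9, 10, 0, 12, 8]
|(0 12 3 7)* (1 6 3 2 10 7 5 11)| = 5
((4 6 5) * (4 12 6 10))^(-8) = (5 12 6) = [0, 1, 2, 3, 4, 12, 5, 7, 8, 9, 10, 11, 6]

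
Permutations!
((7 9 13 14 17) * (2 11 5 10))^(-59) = (2 11 5 10)(7 9 13 14 17) = [0, 1, 11, 3, 4, 10, 6, 9, 8, 13, 2, 5, 12, 14, 17, 15, 16, 7]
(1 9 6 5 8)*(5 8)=(1 9 6 8)=[0, 9, 2, 3, 4, 5, 8, 7, 1, 6]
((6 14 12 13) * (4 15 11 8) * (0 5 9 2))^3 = [2, 1, 9, 3, 8, 0, 13, 7, 11, 5, 10, 15, 14, 12, 6, 4] = (0 2 9 5)(4 8 11 15)(6 13 12 14)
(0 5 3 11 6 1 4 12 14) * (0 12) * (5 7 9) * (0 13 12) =(0 7 9 5 3 11 6 1 4 13 12 14) =[7, 4, 2, 11, 13, 3, 1, 9, 8, 5, 10, 6, 14, 12, 0]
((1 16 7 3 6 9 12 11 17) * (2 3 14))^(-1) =(1 17 11 12 9 6 3 2 14 7 16) =[0, 17, 14, 2, 4, 5, 3, 16, 8, 6, 10, 12, 9, 13, 7, 15, 1, 11]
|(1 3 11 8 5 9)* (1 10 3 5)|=|(1 5 9 10 3 11 8)|=7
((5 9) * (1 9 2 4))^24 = (1 4 2 5 9) = [0, 4, 5, 3, 2, 9, 6, 7, 8, 1]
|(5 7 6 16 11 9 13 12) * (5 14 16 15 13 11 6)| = |(5 7)(6 15 13 12 14 16)(9 11)| = 6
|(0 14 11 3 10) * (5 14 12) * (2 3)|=|(0 12 5 14 11 2 3 10)|=8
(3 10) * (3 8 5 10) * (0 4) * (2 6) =(0 4)(2 6)(5 10 8) =[4, 1, 6, 3, 0, 10, 2, 7, 5, 9, 8]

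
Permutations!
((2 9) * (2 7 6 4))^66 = (2 9 7 6 4) = [0, 1, 9, 3, 2, 5, 4, 6, 8, 7]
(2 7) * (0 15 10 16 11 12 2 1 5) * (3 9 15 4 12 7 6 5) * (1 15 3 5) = (0 4 12 2 6 1 5)(3 9)(7 15 10 16 11) = [4, 5, 6, 9, 12, 0, 1, 15, 8, 3, 16, 7, 2, 13, 14, 10, 11]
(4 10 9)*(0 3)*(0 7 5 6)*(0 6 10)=(0 3 7 5 10 9 4)=[3, 1, 2, 7, 0, 10, 6, 5, 8, 4, 9]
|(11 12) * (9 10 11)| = 4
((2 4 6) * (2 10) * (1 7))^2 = (2 6)(4 10) = [0, 1, 6, 3, 10, 5, 2, 7, 8, 9, 4]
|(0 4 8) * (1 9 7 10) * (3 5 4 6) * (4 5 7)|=|(0 6 3 7 10 1 9 4 8)|=9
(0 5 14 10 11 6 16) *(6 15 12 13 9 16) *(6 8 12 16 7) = (0 5 14 10 11 15 16)(6 8 12 13 9 7) = [5, 1, 2, 3, 4, 14, 8, 6, 12, 7, 11, 15, 13, 9, 10, 16, 0]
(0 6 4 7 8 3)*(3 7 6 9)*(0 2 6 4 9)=(2 6 9 3)(7 8)=[0, 1, 6, 2, 4, 5, 9, 8, 7, 3]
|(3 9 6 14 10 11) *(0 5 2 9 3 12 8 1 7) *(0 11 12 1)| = |(0 5 2 9 6 14 10 12 8)(1 7 11)| = 9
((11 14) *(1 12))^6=(14)=[0, 1, 2, 3, 4, 5, 6, 7, 8, 9, 10, 11, 12, 13, 14]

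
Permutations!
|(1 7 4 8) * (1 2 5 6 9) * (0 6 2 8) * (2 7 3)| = 9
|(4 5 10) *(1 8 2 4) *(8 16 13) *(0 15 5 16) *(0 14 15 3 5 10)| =60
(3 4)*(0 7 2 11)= [7, 1, 11, 4, 3, 5, 6, 2, 8, 9, 10, 0]= (0 7 2 11)(3 4)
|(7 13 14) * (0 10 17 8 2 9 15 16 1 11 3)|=33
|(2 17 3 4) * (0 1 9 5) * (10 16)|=4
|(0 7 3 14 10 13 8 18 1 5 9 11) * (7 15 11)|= 30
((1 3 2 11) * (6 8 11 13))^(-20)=[0, 3, 13, 2, 4, 5, 8, 7, 11, 9, 10, 1, 12, 6]=(1 3 2 13 6 8 11)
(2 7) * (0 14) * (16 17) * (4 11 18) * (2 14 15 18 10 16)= (0 15 18 4 11 10 16 17 2 7 14)= [15, 1, 7, 3, 11, 5, 6, 14, 8, 9, 16, 10, 12, 13, 0, 18, 17, 2, 4]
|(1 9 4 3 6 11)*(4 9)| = 5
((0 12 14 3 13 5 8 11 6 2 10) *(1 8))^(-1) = [10, 5, 6, 14, 4, 13, 11, 7, 1, 9, 2, 8, 0, 3, 12] = (0 10 2 6 11 8 1 5 13 3 14 12)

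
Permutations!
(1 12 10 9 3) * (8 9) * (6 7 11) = (1 12 10 8 9 3)(6 7 11) = [0, 12, 2, 1, 4, 5, 7, 11, 9, 3, 8, 6, 10]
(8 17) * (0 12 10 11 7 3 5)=(0 12 10 11 7 3 5)(8 17)=[12, 1, 2, 5, 4, 0, 6, 3, 17, 9, 11, 7, 10, 13, 14, 15, 16, 8]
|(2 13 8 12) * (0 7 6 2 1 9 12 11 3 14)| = 9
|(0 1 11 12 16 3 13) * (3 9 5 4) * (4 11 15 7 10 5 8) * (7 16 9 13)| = |(0 1 15 16 13)(3 7 10 5 11 12 9 8 4)| = 45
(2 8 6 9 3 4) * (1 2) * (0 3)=(0 3 4 1 2 8 6 9)=[3, 2, 8, 4, 1, 5, 9, 7, 6, 0]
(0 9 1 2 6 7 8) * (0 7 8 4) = (0 9 1 2 6 8 7 4) = [9, 2, 6, 3, 0, 5, 8, 4, 7, 1]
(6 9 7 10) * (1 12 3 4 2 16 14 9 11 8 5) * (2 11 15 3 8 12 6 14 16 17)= [0, 6, 17, 4, 11, 1, 15, 10, 5, 7, 14, 12, 8, 13, 9, 3, 16, 2]= (1 6 15 3 4 11 12 8 5)(2 17)(7 10 14 9)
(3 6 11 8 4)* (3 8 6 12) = [0, 1, 2, 12, 8, 5, 11, 7, 4, 9, 10, 6, 3] = (3 12)(4 8)(6 11)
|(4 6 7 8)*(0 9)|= 4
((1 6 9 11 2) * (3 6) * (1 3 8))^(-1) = (1 8)(2 11 9 6 3) = [0, 8, 11, 2, 4, 5, 3, 7, 1, 6, 10, 9]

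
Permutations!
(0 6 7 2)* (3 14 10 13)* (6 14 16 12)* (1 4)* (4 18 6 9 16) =[14, 18, 0, 4, 1, 5, 7, 2, 8, 16, 13, 11, 9, 3, 10, 15, 12, 17, 6] =(0 14 10 13 3 4 1 18 6 7 2)(9 16 12)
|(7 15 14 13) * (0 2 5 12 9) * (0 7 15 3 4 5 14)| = 30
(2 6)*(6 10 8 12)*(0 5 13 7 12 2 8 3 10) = (0 5 13 7 12 6 8 2)(3 10) = [5, 1, 0, 10, 4, 13, 8, 12, 2, 9, 3, 11, 6, 7]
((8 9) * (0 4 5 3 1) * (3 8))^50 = (0 4 5 8 9 3 1) = [4, 0, 2, 1, 5, 8, 6, 7, 9, 3]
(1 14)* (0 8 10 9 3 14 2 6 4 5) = (0 8 10 9 3 14 1 2 6 4 5) = [8, 2, 6, 14, 5, 0, 4, 7, 10, 3, 9, 11, 12, 13, 1]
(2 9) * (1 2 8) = (1 2 9 8) = [0, 2, 9, 3, 4, 5, 6, 7, 1, 8]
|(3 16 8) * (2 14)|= |(2 14)(3 16 8)|= 6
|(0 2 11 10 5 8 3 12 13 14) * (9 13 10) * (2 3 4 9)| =10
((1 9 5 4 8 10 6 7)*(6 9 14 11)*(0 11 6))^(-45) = (0 11)(1 7 6 14) = [11, 7, 2, 3, 4, 5, 14, 6, 8, 9, 10, 0, 12, 13, 1]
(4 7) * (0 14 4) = (0 14 4 7) = [14, 1, 2, 3, 7, 5, 6, 0, 8, 9, 10, 11, 12, 13, 4]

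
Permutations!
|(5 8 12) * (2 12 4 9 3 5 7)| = |(2 12 7)(3 5 8 4 9)| = 15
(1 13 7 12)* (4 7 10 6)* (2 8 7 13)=(1 2 8 7 12)(4 13 10 6)=[0, 2, 8, 3, 13, 5, 4, 12, 7, 9, 6, 11, 1, 10]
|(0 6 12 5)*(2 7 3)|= |(0 6 12 5)(2 7 3)|= 12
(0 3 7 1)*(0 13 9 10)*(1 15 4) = (0 3 7 15 4 1 13 9 10) = [3, 13, 2, 7, 1, 5, 6, 15, 8, 10, 0, 11, 12, 9, 14, 4]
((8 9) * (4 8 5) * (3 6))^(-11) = [0, 1, 2, 6, 8, 4, 3, 7, 9, 5] = (3 6)(4 8 9 5)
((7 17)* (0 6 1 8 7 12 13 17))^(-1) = (0 7 8 1 6)(12 17 13) = [7, 6, 2, 3, 4, 5, 0, 8, 1, 9, 10, 11, 17, 12, 14, 15, 16, 13]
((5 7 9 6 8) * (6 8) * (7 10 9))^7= (5 8 9 10)= [0, 1, 2, 3, 4, 8, 6, 7, 9, 10, 5]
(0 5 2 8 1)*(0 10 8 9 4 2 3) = [5, 10, 9, 0, 2, 3, 6, 7, 1, 4, 8] = (0 5 3)(1 10 8)(2 9 4)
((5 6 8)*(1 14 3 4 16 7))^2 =[0, 3, 2, 16, 7, 8, 5, 14, 6, 9, 10, 11, 12, 13, 4, 15, 1] =(1 3 16)(4 7 14)(5 8 6)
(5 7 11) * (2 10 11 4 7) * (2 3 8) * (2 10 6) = [0, 1, 6, 8, 7, 3, 2, 4, 10, 9, 11, 5] = (2 6)(3 8 10 11 5)(4 7)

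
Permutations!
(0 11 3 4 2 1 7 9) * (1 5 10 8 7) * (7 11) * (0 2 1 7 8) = (0 8 11 3 4 1 7 9 2 5 10) = [8, 7, 5, 4, 1, 10, 6, 9, 11, 2, 0, 3]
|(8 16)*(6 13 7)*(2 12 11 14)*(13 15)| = |(2 12 11 14)(6 15 13 7)(8 16)| = 4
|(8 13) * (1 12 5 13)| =5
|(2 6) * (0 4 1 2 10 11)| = 7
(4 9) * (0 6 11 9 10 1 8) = (0 6 11 9 4 10 1 8) = [6, 8, 2, 3, 10, 5, 11, 7, 0, 4, 1, 9]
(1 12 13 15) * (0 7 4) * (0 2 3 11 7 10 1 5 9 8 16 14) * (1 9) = (0 10 9 8 16 14)(1 12 13 15 5)(2 3 11 7 4) = [10, 12, 3, 11, 2, 1, 6, 4, 16, 8, 9, 7, 13, 15, 0, 5, 14]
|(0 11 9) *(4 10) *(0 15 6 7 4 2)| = |(0 11 9 15 6 7 4 10 2)| = 9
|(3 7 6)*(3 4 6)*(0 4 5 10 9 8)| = |(0 4 6 5 10 9 8)(3 7)| = 14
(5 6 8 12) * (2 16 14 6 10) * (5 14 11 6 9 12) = (2 16 11 6 8 5 10)(9 12 14) = [0, 1, 16, 3, 4, 10, 8, 7, 5, 12, 2, 6, 14, 13, 9, 15, 11]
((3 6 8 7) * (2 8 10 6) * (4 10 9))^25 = (2 8 7 3)(4 10 6 9) = [0, 1, 8, 2, 10, 5, 9, 3, 7, 4, 6]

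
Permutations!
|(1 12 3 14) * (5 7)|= |(1 12 3 14)(5 7)|= 4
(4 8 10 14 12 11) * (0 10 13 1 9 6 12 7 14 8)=(0 10 8 13 1 9 6 12 11 4)(7 14)=[10, 9, 2, 3, 0, 5, 12, 14, 13, 6, 8, 4, 11, 1, 7]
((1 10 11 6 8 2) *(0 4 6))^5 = [1, 6, 4, 3, 10, 5, 11, 7, 0, 9, 8, 2] = (0 1 6 11 2 4 10 8)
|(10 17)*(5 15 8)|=|(5 15 8)(10 17)|=6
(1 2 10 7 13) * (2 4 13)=(1 4 13)(2 10 7)=[0, 4, 10, 3, 13, 5, 6, 2, 8, 9, 7, 11, 12, 1]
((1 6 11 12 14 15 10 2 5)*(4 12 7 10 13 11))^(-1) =(1 5 2 10 7 11 13 15 14 12 4 6) =[0, 5, 10, 3, 6, 2, 1, 11, 8, 9, 7, 13, 4, 15, 12, 14]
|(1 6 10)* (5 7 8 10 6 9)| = 6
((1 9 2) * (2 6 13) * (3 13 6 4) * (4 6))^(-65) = [0, 13, 3, 6, 9, 5, 1, 7, 8, 2, 10, 11, 12, 4] = (1 13 4 9 2 3 6)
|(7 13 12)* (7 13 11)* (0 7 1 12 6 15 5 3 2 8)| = 12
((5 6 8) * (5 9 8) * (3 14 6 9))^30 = (14) = [0, 1, 2, 3, 4, 5, 6, 7, 8, 9, 10, 11, 12, 13, 14]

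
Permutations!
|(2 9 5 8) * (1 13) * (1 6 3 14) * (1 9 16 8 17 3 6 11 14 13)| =21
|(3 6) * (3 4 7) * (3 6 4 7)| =2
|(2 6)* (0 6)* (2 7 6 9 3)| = 4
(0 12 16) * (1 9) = [12, 9, 2, 3, 4, 5, 6, 7, 8, 1, 10, 11, 16, 13, 14, 15, 0] = (0 12 16)(1 9)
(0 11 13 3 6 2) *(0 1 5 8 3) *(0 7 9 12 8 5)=[11, 0, 1, 6, 4, 5, 2, 9, 3, 12, 10, 13, 8, 7]=(0 11 13 7 9 12 8 3 6 2 1)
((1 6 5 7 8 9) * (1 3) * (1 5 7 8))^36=(9)=[0, 1, 2, 3, 4, 5, 6, 7, 8, 9]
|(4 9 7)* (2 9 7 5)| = 6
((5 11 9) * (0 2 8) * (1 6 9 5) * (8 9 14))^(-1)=(0 8 14 6 1 9 2)(5 11)=[8, 9, 0, 3, 4, 11, 1, 7, 14, 2, 10, 5, 12, 13, 6]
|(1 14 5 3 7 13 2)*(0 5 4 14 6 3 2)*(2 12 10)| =10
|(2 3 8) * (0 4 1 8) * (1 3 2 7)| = |(0 4 3)(1 8 7)| = 3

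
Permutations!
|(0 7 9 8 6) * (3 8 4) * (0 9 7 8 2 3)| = 10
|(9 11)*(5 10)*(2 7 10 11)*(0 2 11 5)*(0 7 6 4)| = |(0 2 6 4)(7 10)(9 11)| = 4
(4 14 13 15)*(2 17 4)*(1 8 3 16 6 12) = (1 8 3 16 6 12)(2 17 4 14 13 15) = [0, 8, 17, 16, 14, 5, 12, 7, 3, 9, 10, 11, 1, 15, 13, 2, 6, 4]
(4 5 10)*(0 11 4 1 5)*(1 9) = (0 11 4)(1 5 10 9) = [11, 5, 2, 3, 0, 10, 6, 7, 8, 1, 9, 4]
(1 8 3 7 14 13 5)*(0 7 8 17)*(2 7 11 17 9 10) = (0 11 17)(1 9 10 2 7 14 13 5)(3 8) = [11, 9, 7, 8, 4, 1, 6, 14, 3, 10, 2, 17, 12, 5, 13, 15, 16, 0]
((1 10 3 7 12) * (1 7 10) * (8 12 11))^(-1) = (3 10)(7 12 8 11) = [0, 1, 2, 10, 4, 5, 6, 12, 11, 9, 3, 7, 8]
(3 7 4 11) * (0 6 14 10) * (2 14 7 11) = (0 6 7 4 2 14 10)(3 11) = [6, 1, 14, 11, 2, 5, 7, 4, 8, 9, 0, 3, 12, 13, 10]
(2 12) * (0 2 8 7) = (0 2 12 8 7) = [2, 1, 12, 3, 4, 5, 6, 0, 7, 9, 10, 11, 8]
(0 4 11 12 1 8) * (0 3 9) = (0 4 11 12 1 8 3 9) = [4, 8, 2, 9, 11, 5, 6, 7, 3, 0, 10, 12, 1]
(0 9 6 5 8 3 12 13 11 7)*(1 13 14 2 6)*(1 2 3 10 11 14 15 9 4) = (0 4 1 13 14 3 12 15 9 2 6 5 8 10 11 7) = [4, 13, 6, 12, 1, 8, 5, 0, 10, 2, 11, 7, 15, 14, 3, 9]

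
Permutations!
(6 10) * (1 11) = (1 11)(6 10) = [0, 11, 2, 3, 4, 5, 10, 7, 8, 9, 6, 1]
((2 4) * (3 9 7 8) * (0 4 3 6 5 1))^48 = (0 5 8 9 2)(1 6 7 3 4) = [5, 6, 0, 4, 1, 8, 7, 3, 9, 2]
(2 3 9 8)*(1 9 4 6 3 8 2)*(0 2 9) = (9)(0 2 8 1)(3 4 6) = [2, 0, 8, 4, 6, 5, 3, 7, 1, 9]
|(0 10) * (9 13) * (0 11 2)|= 4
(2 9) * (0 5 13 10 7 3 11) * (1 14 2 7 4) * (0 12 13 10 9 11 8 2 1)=[5, 14, 11, 8, 0, 10, 6, 3, 2, 7, 4, 12, 13, 9, 1]=(0 5 10 4)(1 14)(2 11 12 13 9 7 3 8)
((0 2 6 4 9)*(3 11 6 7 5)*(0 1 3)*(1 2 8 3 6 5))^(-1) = [5, 7, 9, 8, 6, 11, 1, 2, 0, 4, 10, 3] = (0 5 11 3 8)(1 7 2 9 4 6)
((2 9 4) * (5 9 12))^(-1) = [0, 1, 4, 3, 9, 12, 6, 7, 8, 5, 10, 11, 2] = (2 4 9 5 12)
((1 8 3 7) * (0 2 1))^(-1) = (0 7 3 8 1 2) = [7, 2, 0, 8, 4, 5, 6, 3, 1]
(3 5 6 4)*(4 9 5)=(3 4)(5 6 9)=[0, 1, 2, 4, 3, 6, 9, 7, 8, 5]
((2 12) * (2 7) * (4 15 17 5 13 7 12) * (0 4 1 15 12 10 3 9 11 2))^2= (0 12 3 11 1 17 13)(2 15 5 7 4 10 9)= [12, 17, 15, 11, 10, 7, 6, 4, 8, 2, 9, 1, 3, 0, 14, 5, 16, 13]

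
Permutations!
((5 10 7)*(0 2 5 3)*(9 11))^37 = (0 2 5 10 7 3)(9 11) = [2, 1, 5, 0, 4, 10, 6, 3, 8, 11, 7, 9]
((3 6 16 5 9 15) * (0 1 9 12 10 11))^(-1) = (0 11 10 12 5 16 6 3 15 9 1) = [11, 0, 2, 15, 4, 16, 3, 7, 8, 1, 12, 10, 5, 13, 14, 9, 6]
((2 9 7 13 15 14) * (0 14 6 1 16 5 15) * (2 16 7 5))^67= [14, 7, 9, 3, 4, 15, 1, 13, 8, 5, 10, 11, 12, 0, 16, 6, 2]= (0 14 16 2 9 5 15 6 1 7 13)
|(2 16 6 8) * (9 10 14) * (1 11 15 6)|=21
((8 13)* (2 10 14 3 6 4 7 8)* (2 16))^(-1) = (2 16 13 8 7 4 6 3 14 10) = [0, 1, 16, 14, 6, 5, 3, 4, 7, 9, 2, 11, 12, 8, 10, 15, 13]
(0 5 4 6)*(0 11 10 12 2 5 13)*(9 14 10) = (0 13)(2 5 4 6 11 9 14 10 12) = [13, 1, 5, 3, 6, 4, 11, 7, 8, 14, 12, 9, 2, 0, 10]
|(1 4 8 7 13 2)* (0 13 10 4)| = 4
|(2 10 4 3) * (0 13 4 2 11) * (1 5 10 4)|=9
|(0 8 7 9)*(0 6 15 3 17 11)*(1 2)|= |(0 8 7 9 6 15 3 17 11)(1 2)|= 18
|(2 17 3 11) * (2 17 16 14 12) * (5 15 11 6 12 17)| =|(2 16 14 17 3 6 12)(5 15 11)| =21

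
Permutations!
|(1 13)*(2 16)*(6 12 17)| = |(1 13)(2 16)(6 12 17)| = 6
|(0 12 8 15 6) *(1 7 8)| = |(0 12 1 7 8 15 6)| = 7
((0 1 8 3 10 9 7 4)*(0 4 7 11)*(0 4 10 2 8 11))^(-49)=(0 9 10 4 11 1)(2 3 8)=[9, 0, 3, 8, 11, 5, 6, 7, 2, 10, 4, 1]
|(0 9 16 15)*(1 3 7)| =12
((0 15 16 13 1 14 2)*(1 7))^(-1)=[2, 7, 14, 3, 4, 5, 6, 13, 8, 9, 10, 11, 12, 16, 1, 0, 15]=(0 2 14 1 7 13 16 15)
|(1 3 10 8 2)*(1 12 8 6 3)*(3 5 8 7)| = 8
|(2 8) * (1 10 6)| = 6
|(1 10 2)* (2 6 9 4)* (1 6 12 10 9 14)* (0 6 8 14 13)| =|(0 6 13)(1 9 4 2 8 14)(10 12)| =6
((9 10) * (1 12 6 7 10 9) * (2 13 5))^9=[0, 10, 2, 3, 4, 5, 12, 6, 8, 9, 7, 11, 1, 13]=(13)(1 10 7 6 12)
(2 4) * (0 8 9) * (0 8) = [0, 1, 4, 3, 2, 5, 6, 7, 9, 8] = (2 4)(8 9)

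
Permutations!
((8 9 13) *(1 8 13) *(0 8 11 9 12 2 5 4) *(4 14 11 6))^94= [11, 2, 6, 3, 14, 4, 5, 7, 9, 12, 10, 8, 1, 13, 0]= (0 11 8 9 12 1 2 6 5 4 14)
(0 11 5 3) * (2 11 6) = (0 6 2 11 5 3) = [6, 1, 11, 0, 4, 3, 2, 7, 8, 9, 10, 5]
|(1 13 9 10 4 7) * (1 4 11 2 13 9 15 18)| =|(1 9 10 11 2 13 15 18)(4 7)| =8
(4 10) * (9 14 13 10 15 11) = [0, 1, 2, 3, 15, 5, 6, 7, 8, 14, 4, 9, 12, 10, 13, 11] = (4 15 11 9 14 13 10)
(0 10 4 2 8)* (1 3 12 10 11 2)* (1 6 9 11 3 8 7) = (0 3 12 10 4 6 9 11 2 7 1 8) = [3, 8, 7, 12, 6, 5, 9, 1, 0, 11, 4, 2, 10]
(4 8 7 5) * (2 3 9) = [0, 1, 3, 9, 8, 4, 6, 5, 7, 2] = (2 3 9)(4 8 7 5)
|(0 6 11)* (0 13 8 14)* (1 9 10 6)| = 9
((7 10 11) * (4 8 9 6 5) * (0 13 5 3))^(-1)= (0 3 6 9 8 4 5 13)(7 11 10)= [3, 1, 2, 6, 5, 13, 9, 11, 4, 8, 7, 10, 12, 0]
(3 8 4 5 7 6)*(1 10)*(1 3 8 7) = (1 10 3 7 6 8 4 5) = [0, 10, 2, 7, 5, 1, 8, 6, 4, 9, 3]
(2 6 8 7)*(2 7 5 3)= (2 6 8 5 3)= [0, 1, 6, 2, 4, 3, 8, 7, 5]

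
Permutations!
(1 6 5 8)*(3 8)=(1 6 5 3 8)=[0, 6, 2, 8, 4, 3, 5, 7, 1]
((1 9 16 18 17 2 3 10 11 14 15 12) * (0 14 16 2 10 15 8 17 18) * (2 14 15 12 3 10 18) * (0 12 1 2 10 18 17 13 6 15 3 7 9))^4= (0 3 1)(2 16 10)(6 14 15 8 7 13 9)(11 18 12)= [3, 0, 16, 1, 4, 5, 14, 13, 7, 6, 2, 18, 11, 9, 15, 8, 10, 17, 12]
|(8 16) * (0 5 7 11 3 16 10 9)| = |(0 5 7 11 3 16 8 10 9)| = 9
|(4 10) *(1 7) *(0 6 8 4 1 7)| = |(0 6 8 4 10 1)| = 6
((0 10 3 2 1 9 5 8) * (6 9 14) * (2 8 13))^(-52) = (1 5 14 13 6 2 9) = [0, 5, 9, 3, 4, 14, 2, 7, 8, 1, 10, 11, 12, 6, 13]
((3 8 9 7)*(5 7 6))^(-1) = [0, 1, 2, 7, 4, 6, 9, 5, 3, 8] = (3 7 5 6 9 8)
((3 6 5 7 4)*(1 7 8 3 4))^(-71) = (1 7)(3 6 5 8) = [0, 7, 2, 6, 4, 8, 5, 1, 3]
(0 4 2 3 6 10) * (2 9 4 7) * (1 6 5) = (0 7 2 3 5 1 6 10)(4 9) = [7, 6, 3, 5, 9, 1, 10, 2, 8, 4, 0]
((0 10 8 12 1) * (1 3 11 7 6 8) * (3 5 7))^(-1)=(0 1 10)(3 11)(5 12 8 6 7)=[1, 10, 2, 11, 4, 12, 7, 5, 6, 9, 0, 3, 8]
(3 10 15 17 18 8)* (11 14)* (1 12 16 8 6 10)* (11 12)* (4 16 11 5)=(1 5 4 16 8 3)(6 10 15 17 18)(11 14 12)=[0, 5, 2, 1, 16, 4, 10, 7, 3, 9, 15, 14, 11, 13, 12, 17, 8, 18, 6]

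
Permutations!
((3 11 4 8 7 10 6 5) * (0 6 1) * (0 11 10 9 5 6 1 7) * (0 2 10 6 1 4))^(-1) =[11, 6, 8, 5, 0, 9, 3, 10, 4, 7, 2, 1] =(0 11 1 6 3 5 9 7 10 2 8 4)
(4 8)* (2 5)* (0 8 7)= (0 8 4 7)(2 5)= [8, 1, 5, 3, 7, 2, 6, 0, 4]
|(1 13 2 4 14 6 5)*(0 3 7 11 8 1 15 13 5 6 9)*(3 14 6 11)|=18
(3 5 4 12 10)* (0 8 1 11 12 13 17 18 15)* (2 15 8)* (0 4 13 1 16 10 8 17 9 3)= [2, 11, 15, 5, 1, 13, 6, 7, 16, 3, 0, 12, 8, 9, 14, 4, 10, 18, 17]= (0 2 15 4 1 11 12 8 16 10)(3 5 13 9)(17 18)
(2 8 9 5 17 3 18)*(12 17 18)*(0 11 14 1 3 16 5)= (0 11 14 1 3 12 17 16 5 18 2 8 9)= [11, 3, 8, 12, 4, 18, 6, 7, 9, 0, 10, 14, 17, 13, 1, 15, 5, 16, 2]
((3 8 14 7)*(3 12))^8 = (3 7 8 12 14) = [0, 1, 2, 7, 4, 5, 6, 8, 12, 9, 10, 11, 14, 13, 3]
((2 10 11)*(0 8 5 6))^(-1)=(0 6 5 8)(2 11 10)=[6, 1, 11, 3, 4, 8, 5, 7, 0, 9, 2, 10]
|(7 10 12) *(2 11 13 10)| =|(2 11 13 10 12 7)| =6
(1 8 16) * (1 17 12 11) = (1 8 16 17 12 11) = [0, 8, 2, 3, 4, 5, 6, 7, 16, 9, 10, 1, 11, 13, 14, 15, 17, 12]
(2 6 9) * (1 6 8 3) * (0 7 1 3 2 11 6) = (0 7 1)(2 8)(6 9 11) = [7, 0, 8, 3, 4, 5, 9, 1, 2, 11, 10, 6]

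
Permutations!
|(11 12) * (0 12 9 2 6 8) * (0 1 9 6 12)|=7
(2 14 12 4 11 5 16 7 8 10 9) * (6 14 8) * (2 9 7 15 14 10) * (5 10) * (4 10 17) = (2 8)(4 11 17)(5 16 15 14 12 10 7 6) = [0, 1, 8, 3, 11, 16, 5, 6, 2, 9, 7, 17, 10, 13, 12, 14, 15, 4]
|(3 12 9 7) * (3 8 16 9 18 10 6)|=20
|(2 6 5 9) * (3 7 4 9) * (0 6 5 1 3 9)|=|(0 6 1 3 7 4)(2 5 9)|=6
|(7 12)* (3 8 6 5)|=4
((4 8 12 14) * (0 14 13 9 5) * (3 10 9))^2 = (0 4 12 3 9)(5 14 8 13 10) = [4, 1, 2, 9, 12, 14, 6, 7, 13, 0, 5, 11, 3, 10, 8]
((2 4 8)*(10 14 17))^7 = (2 4 8)(10 14 17) = [0, 1, 4, 3, 8, 5, 6, 7, 2, 9, 14, 11, 12, 13, 17, 15, 16, 10]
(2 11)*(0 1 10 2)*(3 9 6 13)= [1, 10, 11, 9, 4, 5, 13, 7, 8, 6, 2, 0, 12, 3]= (0 1 10 2 11)(3 9 6 13)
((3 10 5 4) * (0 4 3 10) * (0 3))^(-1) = [5, 1, 2, 3, 0, 10, 6, 7, 8, 9, 4] = (0 5 10 4)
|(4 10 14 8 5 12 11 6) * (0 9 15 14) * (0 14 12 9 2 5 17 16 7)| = |(0 2 5 9 15 12 11 6 4 10 14 8 17 16 7)| = 15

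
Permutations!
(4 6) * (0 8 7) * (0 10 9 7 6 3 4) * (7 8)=[7, 1, 2, 4, 3, 5, 0, 10, 6, 8, 9]=(0 7 10 9 8 6)(3 4)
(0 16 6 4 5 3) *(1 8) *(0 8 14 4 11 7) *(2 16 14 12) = (0 14 4 5 3 8 1 12 2 16 6 11 7) = [14, 12, 16, 8, 5, 3, 11, 0, 1, 9, 10, 7, 2, 13, 4, 15, 6]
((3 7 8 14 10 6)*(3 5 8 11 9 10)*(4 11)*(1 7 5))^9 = (1 4 9 6 7 11 10)(3 5 8 14) = [0, 4, 2, 5, 9, 8, 7, 11, 14, 6, 1, 10, 12, 13, 3]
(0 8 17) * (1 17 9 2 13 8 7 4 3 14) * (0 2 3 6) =[7, 17, 13, 14, 6, 5, 0, 4, 9, 3, 10, 11, 12, 8, 1, 15, 16, 2] =(0 7 4 6)(1 17 2 13 8 9 3 14)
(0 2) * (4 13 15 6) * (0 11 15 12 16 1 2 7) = (0 7)(1 2 11 15 6 4 13 12 16) = [7, 2, 11, 3, 13, 5, 4, 0, 8, 9, 10, 15, 16, 12, 14, 6, 1]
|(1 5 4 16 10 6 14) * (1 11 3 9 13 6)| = 30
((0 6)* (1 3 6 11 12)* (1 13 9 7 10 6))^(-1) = (0 6 10 7 9 13 12 11)(1 3) = [6, 3, 2, 1, 4, 5, 10, 9, 8, 13, 7, 0, 11, 12]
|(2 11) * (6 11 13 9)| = |(2 13 9 6 11)| = 5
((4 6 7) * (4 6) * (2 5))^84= (7)= [0, 1, 2, 3, 4, 5, 6, 7]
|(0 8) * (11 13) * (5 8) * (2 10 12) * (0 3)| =|(0 5 8 3)(2 10 12)(11 13)| =12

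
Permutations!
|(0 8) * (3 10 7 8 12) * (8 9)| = 7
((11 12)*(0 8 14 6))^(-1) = (0 6 14 8)(11 12) = [6, 1, 2, 3, 4, 5, 14, 7, 0, 9, 10, 12, 11, 13, 8]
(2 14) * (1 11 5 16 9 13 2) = (1 11 5 16 9 13 2 14) = [0, 11, 14, 3, 4, 16, 6, 7, 8, 13, 10, 5, 12, 2, 1, 15, 9]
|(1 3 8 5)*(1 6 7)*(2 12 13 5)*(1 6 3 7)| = 6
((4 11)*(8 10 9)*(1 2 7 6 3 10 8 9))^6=(11)=[0, 1, 2, 3, 4, 5, 6, 7, 8, 9, 10, 11]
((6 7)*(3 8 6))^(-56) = (8) = [0, 1, 2, 3, 4, 5, 6, 7, 8]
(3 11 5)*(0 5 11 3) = (11)(0 5) = [5, 1, 2, 3, 4, 0, 6, 7, 8, 9, 10, 11]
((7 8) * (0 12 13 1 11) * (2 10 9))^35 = (13)(2 9 10)(7 8) = [0, 1, 9, 3, 4, 5, 6, 8, 7, 10, 2, 11, 12, 13]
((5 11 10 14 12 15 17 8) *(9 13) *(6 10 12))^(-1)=[0, 1, 2, 3, 4, 8, 14, 7, 17, 13, 6, 5, 11, 9, 10, 12, 16, 15]=(5 8 17 15 12 11)(6 14 10)(9 13)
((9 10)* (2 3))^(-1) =(2 3)(9 10) =[0, 1, 3, 2, 4, 5, 6, 7, 8, 10, 9]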